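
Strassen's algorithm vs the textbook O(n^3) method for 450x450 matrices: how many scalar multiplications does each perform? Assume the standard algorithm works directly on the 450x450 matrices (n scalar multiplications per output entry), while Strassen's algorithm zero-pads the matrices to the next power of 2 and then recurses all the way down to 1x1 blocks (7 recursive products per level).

Matrix multiplication for 450x450 matrices:

Strassen's algorithm requires power-of-2 dimensions. Pad 450x450 to 512x512 (next power of 2).

Standard algorithm: 450^3 = 91125000 multiplications
Strassen's algorithm: 7^(log2(512)) = 7^9 = 40353607 multiplications
Savings: 91125000 - 40353607 = 50771393 multiplications

Standard: 91125000 multiplications (450^3). Strassen: 40353607 multiplications (7^9, after padding to 512x512). Strassen reduces 8 recursive multiplications to 7 at each level.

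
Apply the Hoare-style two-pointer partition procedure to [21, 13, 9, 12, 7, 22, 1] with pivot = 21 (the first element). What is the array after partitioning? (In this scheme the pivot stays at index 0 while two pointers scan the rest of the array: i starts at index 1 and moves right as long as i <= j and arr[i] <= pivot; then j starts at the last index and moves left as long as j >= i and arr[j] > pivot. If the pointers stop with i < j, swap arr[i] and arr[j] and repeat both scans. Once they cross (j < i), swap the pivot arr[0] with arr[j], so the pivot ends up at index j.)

Hoare-style two-pointer partition with pivot = 21:

Initial array: [21, 13, 9, 12, 7, 22, 1]

Pointers start at i = 1, j = 6.
i stops at index 5 (arr[5]=22 > 21), j stops at index 6 (arr[6]=1 <= 21): swap arr[5] and arr[6], array becomes [21, 13, 9, 12, 7, 1, 22]
i ends at 6, j ends at 5: the pointers have crossed (j < i), so scanning stops.

Swap pivot arr[0] with arr[5] to place pivot at position 5: [1, 13, 9, 12, 7, 21, 22]
Pivot position: 5

After partitioning with pivot 21, the array becomes [1, 13, 9, 12, 7, 21, 22]. The pivot is placed at index 5. All elements to the left of the pivot are <= 21, and all elements to the right are > 21.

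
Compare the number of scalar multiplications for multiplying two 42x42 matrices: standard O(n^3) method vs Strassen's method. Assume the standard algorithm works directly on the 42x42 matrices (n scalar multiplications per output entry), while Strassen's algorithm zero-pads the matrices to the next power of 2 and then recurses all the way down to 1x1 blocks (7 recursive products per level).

Matrix multiplication for 42x42 matrices:

Strassen's algorithm requires power-of-2 dimensions. Pad 42x42 to 64x64 (next power of 2).

Standard algorithm: 42^3 = 74088 multiplications
Strassen's algorithm: 7^(log2(64)) = 7^6 = 117649 multiplications
Difference: 74088 - 117649 = -43561 (Strassen uses MORE here due to padding overhead — for small or just-over-power-of-2 n, padding can outweigh the per-level savings)

Standard: 74088 multiplications (42^3). Strassen: 117649 multiplications (7^6, after padding to 64x64). Strassen reduces 8 recursive multiplications to 7 at each level.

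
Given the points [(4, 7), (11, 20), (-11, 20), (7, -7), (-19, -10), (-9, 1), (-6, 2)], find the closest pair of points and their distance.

Computing all pairwise distances among 7 points:

d((4, 7), (11, 20)) = 14.7648
d((4, 7), (-11, 20)) = 19.8494
d((4, 7), (7, -7)) = 14.3178
d((4, 7), (-19, -10)) = 28.6007
d((4, 7), (-9, 1)) = 14.3178
d((4, 7), (-6, 2)) = 11.1803
d((11, 20), (-11, 20)) = 22.0
d((11, 20), (7, -7)) = 27.2947
d((11, 20), (-19, -10)) = 42.4264
d((11, 20), (-9, 1)) = 27.5862
d((11, 20), (-6, 2)) = 24.7588
d((-11, 20), (7, -7)) = 32.45
d((-11, 20), (-19, -10)) = 31.0483
d((-11, 20), (-9, 1)) = 19.105
d((-11, 20), (-6, 2)) = 18.6815
d((7, -7), (-19, -10)) = 26.1725
d((7, -7), (-9, 1)) = 17.8885
d((7, -7), (-6, 2)) = 15.8114
d((-19, -10), (-9, 1)) = 14.8661
d((-19, -10), (-6, 2)) = 17.6918
d((-9, 1), (-6, 2)) = 3.1623 <-- minimum

Closest pair: (-9, 1) and (-6, 2) with distance 3.1623

The closest pair is (-9, 1) and (-6, 2) with Euclidean distance 3.1623. For 7 points, brute-force pairwise comparison is shown above. For large n, the divide-and-conquer algorithm (sort by x, recurse on halves, check the dividing strip) achieves O(n log n).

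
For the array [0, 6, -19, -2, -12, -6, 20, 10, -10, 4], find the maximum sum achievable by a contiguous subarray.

Using Kadane's algorithm on [0, 6, -19, -2, -12, -6, 20, 10, -10, 4]:

Scanning through the array:
Position 1 (value 6): max_ending_here = 6, max_so_far = 6
Position 2 (value -19): max_ending_here = -13, max_so_far = 6
Position 3 (value -2): max_ending_here = -2, max_so_far = 6
Position 4 (value -12): max_ending_here = -12, max_so_far = 6
Position 5 (value -6): max_ending_here = -6, max_so_far = 6
Position 6 (value 20): max_ending_here = 20, max_so_far = 20
Position 7 (value 10): max_ending_here = 30, max_so_far = 30
Position 8 (value -10): max_ending_here = 20, max_so_far = 30
Position 9 (value 4): max_ending_here = 24, max_so_far = 30

Maximum subarray: [20, 10]
Maximum sum: 30

The maximum subarray is [20, 10] with sum 30. This subarray runs from index 6 to index 7.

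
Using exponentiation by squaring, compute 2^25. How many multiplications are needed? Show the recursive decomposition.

Computing 2^25 by squaring (build up from 2^1; each line after the first costs one multiplication):

2^1 = 2
2^2 = (2^1)^2 = 2^2 = 4
2^3 = 2 * 2^2 = 2 * 4 = 8
2^6 = (2^3)^2 = 8^2 = 64
2^12 = (2^6)^2 = 64^2 = 4096
2^24 = (2^12)^2 = 4096^2 = 16777216
2^25 = 2 * 2^24 = 2 * 16777216 = 33554432

Result: 33554432
Multiplications needed: 6 (6 lines after 2^1)

2^25 = 33554432. Using exponentiation by squaring, this requires 6 multiplications. The key idea: if the exponent is even, square the half-power; if odd, multiply by the base once.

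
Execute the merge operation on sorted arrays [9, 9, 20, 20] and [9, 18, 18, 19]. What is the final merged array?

Merging process:

Compare 9 vs 9: take 9 from left. Merged: [9]
Compare 9 vs 9: take 9 from left. Merged: [9, 9]
Compare 20 vs 9: take 9 from right. Merged: [9, 9, 9]
Compare 20 vs 18: take 18 from right. Merged: [9, 9, 9, 18]
Compare 20 vs 18: take 18 from right. Merged: [9, 9, 9, 18, 18]
Compare 20 vs 19: take 19 from right. Merged: [9, 9, 9, 18, 18, 19]
Append remaining from left: [20, 20]. Merged: [9, 9, 9, 18, 18, 19, 20, 20]

Final merged array: [9, 9, 9, 18, 18, 19, 20, 20]
Total comparisons: 6

The merged array is [9, 9, 9, 18, 18, 19, 20, 20], requiring 6 comparisons. The merge step runs in O(n) time where n is the total number of elements.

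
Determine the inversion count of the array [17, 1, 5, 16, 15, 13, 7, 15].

Finding inversions in [17, 1, 5, 16, 15, 13, 7, 15]:

(0, 1): arr[0]=17 > arr[1]=1
(0, 2): arr[0]=17 > arr[2]=5
(0, 3): arr[0]=17 > arr[3]=16
(0, 4): arr[0]=17 > arr[4]=15
(0, 5): arr[0]=17 > arr[5]=13
(0, 6): arr[0]=17 > arr[6]=7
(0, 7): arr[0]=17 > arr[7]=15
(3, 4): arr[3]=16 > arr[4]=15
(3, 5): arr[3]=16 > arr[5]=13
(3, 6): arr[3]=16 > arr[6]=7
(3, 7): arr[3]=16 > arr[7]=15
(4, 5): arr[4]=15 > arr[5]=13
(4, 6): arr[4]=15 > arr[6]=7
(5, 6): arr[5]=13 > arr[6]=7

Total inversions: 14

The array has 14 inversion(s): (0,1), (0,2), (0,3), (0,4), (0,5), (0,6), (0,7), (3,4), (3,5), (3,6), (3,7), (4,5), (4,6), (5,6). Each pair (i,j) satisfies i < j and arr[i] > arr[j].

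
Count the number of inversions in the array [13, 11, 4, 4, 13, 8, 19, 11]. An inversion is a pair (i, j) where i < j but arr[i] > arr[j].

Finding inversions in [13, 11, 4, 4, 13, 8, 19, 11]:

(0, 1): arr[0]=13 > arr[1]=11
(0, 2): arr[0]=13 > arr[2]=4
(0, 3): arr[0]=13 > arr[3]=4
(0, 5): arr[0]=13 > arr[5]=8
(0, 7): arr[0]=13 > arr[7]=11
(1, 2): arr[1]=11 > arr[2]=4
(1, 3): arr[1]=11 > arr[3]=4
(1, 5): arr[1]=11 > arr[5]=8
(4, 5): arr[4]=13 > arr[5]=8
(4, 7): arr[4]=13 > arr[7]=11
(6, 7): arr[6]=19 > arr[7]=11

Total inversions: 11

The array has 11 inversion(s): (0,1), (0,2), (0,3), (0,5), (0,7), (1,2), (1,3), (1,5), (4,5), (4,7), (6,7). Each pair (i,j) satisfies i < j and arr[i] > arr[j].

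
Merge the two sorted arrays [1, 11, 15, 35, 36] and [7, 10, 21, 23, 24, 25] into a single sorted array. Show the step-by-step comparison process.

Merging process:

Compare 1 vs 7: take 1 from left. Merged: [1]
Compare 11 vs 7: take 7 from right. Merged: [1, 7]
Compare 11 vs 10: take 10 from right. Merged: [1, 7, 10]
Compare 11 vs 21: take 11 from left. Merged: [1, 7, 10, 11]
Compare 15 vs 21: take 15 from left. Merged: [1, 7, 10, 11, 15]
Compare 35 vs 21: take 21 from right. Merged: [1, 7, 10, 11, 15, 21]
Compare 35 vs 23: take 23 from right. Merged: [1, 7, 10, 11, 15, 21, 23]
Compare 35 vs 24: take 24 from right. Merged: [1, 7, 10, 11, 15, 21, 23, 24]
Compare 35 vs 25: take 25 from right. Merged: [1, 7, 10, 11, 15, 21, 23, 24, 25]
Append remaining from left: [35, 36]. Merged: [1, 7, 10, 11, 15, 21, 23, 24, 25, 35, 36]

Final merged array: [1, 7, 10, 11, 15, 21, 23, 24, 25, 35, 36]
Total comparisons: 9

The merged array is [1, 7, 10, 11, 15, 21, 23, 24, 25, 35, 36], requiring 9 comparisons. The merge step runs in O(n) time where n is the total number of elements.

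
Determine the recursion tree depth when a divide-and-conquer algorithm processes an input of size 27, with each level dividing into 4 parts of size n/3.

For divide and conquer with division factor 3:

Problem sizes at each level:
Level 0: 27
Level 1: 9
Level 2: 3
Level 3: 1

The root is level 0 and the size-1 base case is level 3 (the tree spans levels 0 through 3, i.e. 4 levels counting the root), so the depth is the number of divisions: log_3(27) = 3

The recursion tree depth is log_3(27) = 3. At each level, the problem size is divided by 3, so it takes 3 divisions to reduce to a base case of size 1. The algorithm makes 4 recursive calls at each level.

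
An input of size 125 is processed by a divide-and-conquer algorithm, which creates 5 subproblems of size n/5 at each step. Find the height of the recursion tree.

For divide and conquer with division factor 5:

Problem sizes at each level:
Level 0: 125
Level 1: 25
Level 2: 5
Level 3: 1

The root is level 0 and the size-1 base case is level 3 (the tree spans levels 0 through 3, i.e. 4 levels counting the root), so the depth is the number of divisions: log_5(125) = 3

The recursion tree depth is log_5(125) = 3. At each level, the problem size is divided by 5, so it takes 3 divisions to reduce to a base case of size 1. The algorithm makes 5 recursive calls at each level.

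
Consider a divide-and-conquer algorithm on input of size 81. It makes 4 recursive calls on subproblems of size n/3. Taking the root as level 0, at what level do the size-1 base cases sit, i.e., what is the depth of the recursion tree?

For divide and conquer with division factor 3:

Problem sizes at each level:
Level 0: 81
Level 1: 27
Level 2: 9
Level 3: 3
Level 4: 1

The root is level 0 and the size-1 base case is level 4 (the tree spans levels 0 through 4, i.e. 5 levels counting the root), so the depth is the number of divisions: log_3(81) = 4

The recursion tree depth is log_3(81) = 4. At each level, the problem size is divided by 3, so it takes 4 divisions to reduce to a base case of size 1. The algorithm makes 4 recursive calls at each level.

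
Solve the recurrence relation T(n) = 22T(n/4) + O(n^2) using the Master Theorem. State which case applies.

Master Theorem for T(n) = 22T(n/4) + O(n^2):

a = 22, b = 4, c = 2
log_b(a) = log_4(22) = 2.2297

Case 1: c = 2 < log_4(22) = 2.2297
T(n) = O(n^(log_4 22))

For T(n) = 22T(n/4) + O(n^2): log_4(22) = 2.2297. This is Case 1 of the Master Theorem (c < log_b(a), work dominated by leaves), giving O(n^(log_4 22)).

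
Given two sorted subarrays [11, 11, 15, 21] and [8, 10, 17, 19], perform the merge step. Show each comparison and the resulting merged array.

Merging process:

Compare 11 vs 8: take 8 from right. Merged: [8]
Compare 11 vs 10: take 10 from right. Merged: [8, 10]
Compare 11 vs 17: take 11 from left. Merged: [8, 10, 11]
Compare 11 vs 17: take 11 from left. Merged: [8, 10, 11, 11]
Compare 15 vs 17: take 15 from left. Merged: [8, 10, 11, 11, 15]
Compare 21 vs 17: take 17 from right. Merged: [8, 10, 11, 11, 15, 17]
Compare 21 vs 19: take 19 from right. Merged: [8, 10, 11, 11, 15, 17, 19]
Append remaining from left: [21]. Merged: [8, 10, 11, 11, 15, 17, 19, 21]

Final merged array: [8, 10, 11, 11, 15, 17, 19, 21]
Total comparisons: 7

The merged array is [8, 10, 11, 11, 15, 17, 19, 21], requiring 7 comparisons. The merge step runs in O(n) time where n is the total number of elements.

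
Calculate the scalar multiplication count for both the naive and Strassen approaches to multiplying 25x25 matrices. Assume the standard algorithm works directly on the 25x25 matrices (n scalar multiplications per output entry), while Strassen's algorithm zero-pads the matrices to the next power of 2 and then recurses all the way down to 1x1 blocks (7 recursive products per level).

Matrix multiplication for 25x25 matrices:

Strassen's algorithm requires power-of-2 dimensions. Pad 25x25 to 32x32 (next power of 2).

Standard algorithm: 25^3 = 15625 multiplications
Strassen's algorithm: 7^(log2(32)) = 7^5 = 16807 multiplications
Difference: 15625 - 16807 = -1182 (Strassen uses MORE here due to padding overhead — for small or just-over-power-of-2 n, padding can outweigh the per-level savings)

Standard: 15625 multiplications (25^3). Strassen: 16807 multiplications (7^5, after padding to 32x32). Strassen reduces 8 recursive multiplications to 7 at each level.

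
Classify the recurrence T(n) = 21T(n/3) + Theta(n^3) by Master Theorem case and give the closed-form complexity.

Master Theorem for T(n) = 21T(n/3) + O(n^3):

a = 21, b = 3, c = 3
log_b(a) = log_3(21) = 2.7712

Case 3: c = 3 > log_3(21) = 2.7712
T(n) = O(n^3) = O(n^3)

For T(n) = 21T(n/3) + O(n^3): log_3(21) = 2.7712. This is Case 3 of the Master Theorem (c > log_b(a), work dominated by root), giving O(n^3).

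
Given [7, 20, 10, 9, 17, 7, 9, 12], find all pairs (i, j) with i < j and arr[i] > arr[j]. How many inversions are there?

Finding inversions in [7, 20, 10, 9, 17, 7, 9, 12]:

(1, 2): arr[1]=20 > arr[2]=10
(1, 3): arr[1]=20 > arr[3]=9
(1, 4): arr[1]=20 > arr[4]=17
(1, 5): arr[1]=20 > arr[5]=7
(1, 6): arr[1]=20 > arr[6]=9
(1, 7): arr[1]=20 > arr[7]=12
(2, 3): arr[2]=10 > arr[3]=9
(2, 5): arr[2]=10 > arr[5]=7
(2, 6): arr[2]=10 > arr[6]=9
(3, 5): arr[3]=9 > arr[5]=7
(4, 5): arr[4]=17 > arr[5]=7
(4, 6): arr[4]=17 > arr[6]=9
(4, 7): arr[4]=17 > arr[7]=12

Total inversions: 13

The array has 13 inversion(s): (1,2), (1,3), (1,4), (1,5), (1,6), (1,7), (2,3), (2,5), (2,6), (3,5), (4,5), (4,6), (4,7). Each pair (i,j) satisfies i < j and arr[i] > arr[j].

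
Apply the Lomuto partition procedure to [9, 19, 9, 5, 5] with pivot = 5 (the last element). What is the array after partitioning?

Lomuto partition with pivot = 5:

Initial array: [9, 19, 9, 5, 5]

arr[0]=9 > 5: no swap
arr[1]=19 > 5: no swap
arr[2]=9 > 5: no swap
arr[3]=5 <= 5: swap with position 0, array becomes [5, 19, 9, 9, 5]

Place pivot at position 1: [5, 5, 9, 9, 19]
Pivot position: 1

After partitioning with pivot 5, the array becomes [5, 5, 9, 9, 19]. The pivot is placed at index 1. All elements to the left of the pivot are <= 5, and all elements to the right are > 5.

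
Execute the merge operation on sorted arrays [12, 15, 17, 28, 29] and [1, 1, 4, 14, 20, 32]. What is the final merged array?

Merging process:

Compare 12 vs 1: take 1 from right. Merged: [1]
Compare 12 vs 1: take 1 from right. Merged: [1, 1]
Compare 12 vs 4: take 4 from right. Merged: [1, 1, 4]
Compare 12 vs 14: take 12 from left. Merged: [1, 1, 4, 12]
Compare 15 vs 14: take 14 from right. Merged: [1, 1, 4, 12, 14]
Compare 15 vs 20: take 15 from left. Merged: [1, 1, 4, 12, 14, 15]
Compare 17 vs 20: take 17 from left. Merged: [1, 1, 4, 12, 14, 15, 17]
Compare 28 vs 20: take 20 from right. Merged: [1, 1, 4, 12, 14, 15, 17, 20]
Compare 28 vs 32: take 28 from left. Merged: [1, 1, 4, 12, 14, 15, 17, 20, 28]
Compare 29 vs 32: take 29 from left. Merged: [1, 1, 4, 12, 14, 15, 17, 20, 28, 29]
Append remaining from right: [32]. Merged: [1, 1, 4, 12, 14, 15, 17, 20, 28, 29, 32]

Final merged array: [1, 1, 4, 12, 14, 15, 17, 20, 28, 29, 32]
Total comparisons: 10

The merged array is [1, 1, 4, 12, 14, 15, 17, 20, 28, 29, 32], requiring 10 comparisons. The merge step runs in O(n) time where n is the total number of elements.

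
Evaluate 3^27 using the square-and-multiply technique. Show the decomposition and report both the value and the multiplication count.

Computing 3^27 by squaring (build up from 3^1; each line after the first costs one multiplication):

3^1 = 3
3^2 = (3^1)^2 = 3^2 = 9
3^3 = 3 * 3^2 = 3 * 9 = 27
3^6 = (3^3)^2 = 27^2 = 729
3^12 = (3^6)^2 = 729^2 = 531441
3^13 = 3 * 3^12 = 3 * 531441 = 1594323
3^26 = (3^13)^2 = 1594323^2 = 2541865828329
3^27 = 3 * 3^26 = 3 * 2541865828329 = 7625597484987

Result: 7625597484987
Multiplications needed: 7 (7 lines after 3^1)

3^27 = 7625597484987. Using exponentiation by squaring, this requires 7 multiplications. The key idea: if the exponent is even, square the half-power; if odd, multiply by the base once.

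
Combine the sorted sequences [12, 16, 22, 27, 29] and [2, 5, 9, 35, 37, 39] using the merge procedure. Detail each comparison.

Merging process:

Compare 12 vs 2: take 2 from right. Merged: [2]
Compare 12 vs 5: take 5 from right. Merged: [2, 5]
Compare 12 vs 9: take 9 from right. Merged: [2, 5, 9]
Compare 12 vs 35: take 12 from left. Merged: [2, 5, 9, 12]
Compare 16 vs 35: take 16 from left. Merged: [2, 5, 9, 12, 16]
Compare 22 vs 35: take 22 from left. Merged: [2, 5, 9, 12, 16, 22]
Compare 27 vs 35: take 27 from left. Merged: [2, 5, 9, 12, 16, 22, 27]
Compare 29 vs 35: take 29 from left. Merged: [2, 5, 9, 12, 16, 22, 27, 29]
Append remaining from right: [35, 37, 39]. Merged: [2, 5, 9, 12, 16, 22, 27, 29, 35, 37, 39]

Final merged array: [2, 5, 9, 12, 16, 22, 27, 29, 35, 37, 39]
Total comparisons: 8

The merged array is [2, 5, 9, 12, 16, 22, 27, 29, 35, 37, 39], requiring 8 comparisons. The merge step runs in O(n) time where n is the total number of elements.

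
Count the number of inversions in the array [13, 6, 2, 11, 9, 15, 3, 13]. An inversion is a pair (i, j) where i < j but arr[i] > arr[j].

Finding inversions in [13, 6, 2, 11, 9, 15, 3, 13]:

(0, 1): arr[0]=13 > arr[1]=6
(0, 2): arr[0]=13 > arr[2]=2
(0, 3): arr[0]=13 > arr[3]=11
(0, 4): arr[0]=13 > arr[4]=9
(0, 6): arr[0]=13 > arr[6]=3
(1, 2): arr[1]=6 > arr[2]=2
(1, 6): arr[1]=6 > arr[6]=3
(3, 4): arr[3]=11 > arr[4]=9
(3, 6): arr[3]=11 > arr[6]=3
(4, 6): arr[4]=9 > arr[6]=3
(5, 6): arr[5]=15 > arr[6]=3
(5, 7): arr[5]=15 > arr[7]=13

Total inversions: 12

The array has 12 inversion(s): (0,1), (0,2), (0,3), (0,4), (0,6), (1,2), (1,6), (3,4), (3,6), (4,6), (5,6), (5,7). Each pair (i,j) satisfies i < j and arr[i] > arr[j].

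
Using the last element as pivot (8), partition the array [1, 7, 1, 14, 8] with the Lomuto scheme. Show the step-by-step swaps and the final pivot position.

Lomuto partition with pivot = 8:

Initial array: [1, 7, 1, 14, 8]

arr[0]=1 <= 8: swap with position 0, array becomes [1, 7, 1, 14, 8]
arr[1]=7 <= 8: swap with position 1, array becomes [1, 7, 1, 14, 8]
arr[2]=1 <= 8: swap with position 2, array becomes [1, 7, 1, 14, 8]
arr[3]=14 > 8: no swap

Place pivot at position 3: [1, 7, 1, 8, 14]
Pivot position: 3

After partitioning with pivot 8, the array becomes [1, 7, 1, 8, 14]. The pivot is placed at index 3. All elements to the left of the pivot are <= 8, and all elements to the right are > 8.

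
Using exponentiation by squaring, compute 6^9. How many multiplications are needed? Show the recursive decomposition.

Computing 6^9 by squaring (build up from 6^1; each line after the first costs one multiplication):

6^1 = 6
6^2 = (6^1)^2 = 6^2 = 36
6^4 = (6^2)^2 = 36^2 = 1296
6^8 = (6^4)^2 = 1296^2 = 1679616
6^9 = 6 * 6^8 = 6 * 1679616 = 10077696

Result: 10077696
Multiplications needed: 4 (4 lines after 6^1)

6^9 = 10077696. Using exponentiation by squaring, this requires 4 multiplications. The key idea: if the exponent is even, square the half-power; if odd, multiply by the base once.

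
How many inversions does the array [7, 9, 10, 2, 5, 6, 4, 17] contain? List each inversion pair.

Finding inversions in [7, 9, 10, 2, 5, 6, 4, 17]:

(0, 3): arr[0]=7 > arr[3]=2
(0, 4): arr[0]=7 > arr[4]=5
(0, 5): arr[0]=7 > arr[5]=6
(0, 6): arr[0]=7 > arr[6]=4
(1, 3): arr[1]=9 > arr[3]=2
(1, 4): arr[1]=9 > arr[4]=5
(1, 5): arr[1]=9 > arr[5]=6
(1, 6): arr[1]=9 > arr[6]=4
(2, 3): arr[2]=10 > arr[3]=2
(2, 4): arr[2]=10 > arr[4]=5
(2, 5): arr[2]=10 > arr[5]=6
(2, 6): arr[2]=10 > arr[6]=4
(4, 6): arr[4]=5 > arr[6]=4
(5, 6): arr[5]=6 > arr[6]=4

Total inversions: 14

The array has 14 inversion(s): (0,3), (0,4), (0,5), (0,6), (1,3), (1,4), (1,5), (1,6), (2,3), (2,4), (2,5), (2,6), (4,6), (5,6). Each pair (i,j) satisfies i < j and arr[i] > arr[j].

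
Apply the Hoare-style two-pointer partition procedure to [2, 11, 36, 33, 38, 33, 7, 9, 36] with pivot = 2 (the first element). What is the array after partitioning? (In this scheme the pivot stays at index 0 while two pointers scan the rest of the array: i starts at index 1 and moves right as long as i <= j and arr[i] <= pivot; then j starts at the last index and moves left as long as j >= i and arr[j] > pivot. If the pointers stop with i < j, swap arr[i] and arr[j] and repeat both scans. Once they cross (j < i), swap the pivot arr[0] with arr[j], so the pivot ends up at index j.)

Hoare-style two-pointer partition with pivot = 2:

Initial array: [2, 11, 36, 33, 38, 33, 7, 9, 36]

Pointers start at i = 1, j = 8.
i ends at 1, j ends at 0: the pointers have crossed (j < i), so scanning stops.

j = 0, so swapping arr[0] with arr[j] leaves the pivot at position 0: [2, 11, 36, 33, 38, 33, 7, 9, 36]
Pivot position: 0

After partitioning with pivot 2, the array becomes [2, 11, 36, 33, 38, 33, 7, 9, 36]. The pivot is placed at index 0. All elements to the left of the pivot are <= 2, and all elements to the right are > 2.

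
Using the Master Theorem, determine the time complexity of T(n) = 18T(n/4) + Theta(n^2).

Master Theorem for T(n) = 18T(n/4) + O(n^2):

a = 18, b = 4, c = 2
log_b(a) = log_4(18) = 2.0850

Case 1: c = 2 < log_4(18) = 2.0850
T(n) = O(n^(log_4 18))

For T(n) = 18T(n/4) + O(n^2): log_4(18) = 2.0850. This is Case 1 of the Master Theorem (c < log_b(a), work dominated by leaves), giving O(n^(log_4 18)).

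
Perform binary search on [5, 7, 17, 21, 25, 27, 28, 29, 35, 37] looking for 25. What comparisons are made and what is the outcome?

Binary search for 25 in [5, 7, 17, 21, 25, 27, 28, 29, 35, 37]:

lo=0, hi=9, mid=4, arr[mid]=25 -> Found target at index 4!

Binary search finds 25 at index 4 after 1 comparisons. The search repeatedly halves the search space by comparing with the middle element.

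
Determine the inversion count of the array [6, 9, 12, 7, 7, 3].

Finding inversions in [6, 9, 12, 7, 7, 3]:

(0, 5): arr[0]=6 > arr[5]=3
(1, 3): arr[1]=9 > arr[3]=7
(1, 4): arr[1]=9 > arr[4]=7
(1, 5): arr[1]=9 > arr[5]=3
(2, 3): arr[2]=12 > arr[3]=7
(2, 4): arr[2]=12 > arr[4]=7
(2, 5): arr[2]=12 > arr[5]=3
(3, 5): arr[3]=7 > arr[5]=3
(4, 5): arr[4]=7 > arr[5]=3

Total inversions: 9

The array has 9 inversion(s): (0,5), (1,3), (1,4), (1,5), (2,3), (2,4), (2,5), (3,5), (4,5). Each pair (i,j) satisfies i < j and arr[i] > arr[j].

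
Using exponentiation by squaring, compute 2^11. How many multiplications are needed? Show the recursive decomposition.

Computing 2^11 by squaring (build up from 2^1; each line after the first costs one multiplication):

2^1 = 2
2^2 = (2^1)^2 = 2^2 = 4
2^4 = (2^2)^2 = 4^2 = 16
2^5 = 2 * 2^4 = 2 * 16 = 32
2^10 = (2^5)^2 = 32^2 = 1024
2^11 = 2 * 2^10 = 2 * 1024 = 2048

Result: 2048
Multiplications needed: 5 (5 lines after 2^1)

2^11 = 2048. Using exponentiation by squaring, this requires 5 multiplications. The key idea: if the exponent is even, square the half-power; if odd, multiply by the base once.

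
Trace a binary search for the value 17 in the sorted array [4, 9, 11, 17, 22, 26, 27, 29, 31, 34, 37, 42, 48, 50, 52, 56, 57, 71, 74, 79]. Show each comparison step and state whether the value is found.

Binary search for 17 in [4, 9, 11, 17, 22, 26, 27, 29, 31, 34, 37, 42, 48, 50, 52, 56, 57, 71, 74, 79]:

lo=0, hi=19, mid=9, arr[mid]=34 -> 34 > 17, search left half
lo=0, hi=8, mid=4, arr[mid]=22 -> 22 > 17, search left half
lo=0, hi=3, mid=1, arr[mid]=9 -> 9 < 17, search right half
lo=2, hi=3, mid=2, arr[mid]=11 -> 11 < 17, search right half
lo=3, hi=3, mid=3, arr[mid]=17 -> Found target at index 3!

Binary search finds 17 at index 3 after 5 comparisons. The search repeatedly halves the search space by comparing with the middle element.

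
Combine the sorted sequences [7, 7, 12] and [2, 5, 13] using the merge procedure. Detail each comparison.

Merging process:

Compare 7 vs 2: take 2 from right. Merged: [2]
Compare 7 vs 5: take 5 from right. Merged: [2, 5]
Compare 7 vs 13: take 7 from left. Merged: [2, 5, 7]
Compare 7 vs 13: take 7 from left. Merged: [2, 5, 7, 7]
Compare 12 vs 13: take 12 from left. Merged: [2, 5, 7, 7, 12]
Append remaining from right: [13]. Merged: [2, 5, 7, 7, 12, 13]

Final merged array: [2, 5, 7, 7, 12, 13]
Total comparisons: 5

The merged array is [2, 5, 7, 7, 12, 13], requiring 5 comparisons. The merge step runs in O(n) time where n is the total number of elements.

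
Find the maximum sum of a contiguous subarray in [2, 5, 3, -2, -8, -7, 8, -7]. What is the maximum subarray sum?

Using Kadane's algorithm on [2, 5, 3, -2, -8, -7, 8, -7]:

Scanning through the array:
Position 1 (value 5): max_ending_here = 7, max_so_far = 7
Position 2 (value 3): max_ending_here = 10, max_so_far = 10
Position 3 (value -2): max_ending_here = 8, max_so_far = 10
Position 4 (value -8): max_ending_here = 0, max_so_far = 10
Position 5 (value -7): max_ending_here = -7, max_so_far = 10
Position 6 (value 8): max_ending_here = 8, max_so_far = 10
Position 7 (value -7): max_ending_here = 1, max_so_far = 10

Maximum subarray: [2, 5, 3]
Maximum sum: 10

The maximum subarray is [2, 5, 3] with sum 10. This subarray runs from index 0 to index 2.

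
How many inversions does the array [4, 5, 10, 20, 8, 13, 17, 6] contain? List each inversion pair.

Finding inversions in [4, 5, 10, 20, 8, 13, 17, 6]:

(2, 4): arr[2]=10 > arr[4]=8
(2, 7): arr[2]=10 > arr[7]=6
(3, 4): arr[3]=20 > arr[4]=8
(3, 5): arr[3]=20 > arr[5]=13
(3, 6): arr[3]=20 > arr[6]=17
(3, 7): arr[3]=20 > arr[7]=6
(4, 7): arr[4]=8 > arr[7]=6
(5, 7): arr[5]=13 > arr[7]=6
(6, 7): arr[6]=17 > arr[7]=6

Total inversions: 9

The array has 9 inversion(s): (2,4), (2,7), (3,4), (3,5), (3,6), (3,7), (4,7), (5,7), (6,7). Each pair (i,j) satisfies i < j and arr[i] > arr[j].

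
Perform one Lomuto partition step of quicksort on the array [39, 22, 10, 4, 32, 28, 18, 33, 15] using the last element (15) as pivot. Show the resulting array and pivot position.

Lomuto partition with pivot = 15:

Initial array: [39, 22, 10, 4, 32, 28, 18, 33, 15]

arr[0]=39 > 15: no swap
arr[1]=22 > 15: no swap
arr[2]=10 <= 15: swap with position 0, array becomes [10, 22, 39, 4, 32, 28, 18, 33, 15]
arr[3]=4 <= 15: swap with position 1, array becomes [10, 4, 39, 22, 32, 28, 18, 33, 15]
arr[4]=32 > 15: no swap
arr[5]=28 > 15: no swap
arr[6]=18 > 15: no swap
arr[7]=33 > 15: no swap

Place pivot at position 2: [10, 4, 15, 22, 32, 28, 18, 33, 39]
Pivot position: 2

After partitioning with pivot 15, the array becomes [10, 4, 15, 22, 32, 28, 18, 33, 39]. The pivot is placed at index 2. All elements to the left of the pivot are <= 15, and all elements to the right are > 15.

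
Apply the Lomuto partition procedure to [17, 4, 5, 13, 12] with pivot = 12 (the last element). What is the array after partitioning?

Lomuto partition with pivot = 12:

Initial array: [17, 4, 5, 13, 12]

arr[0]=17 > 12: no swap
arr[1]=4 <= 12: swap with position 0, array becomes [4, 17, 5, 13, 12]
arr[2]=5 <= 12: swap with position 1, array becomes [4, 5, 17, 13, 12]
arr[3]=13 > 12: no swap

Place pivot at position 2: [4, 5, 12, 13, 17]
Pivot position: 2

After partitioning with pivot 12, the array becomes [4, 5, 12, 13, 17]. The pivot is placed at index 2. All elements to the left of the pivot are <= 12, and all elements to the right are > 12.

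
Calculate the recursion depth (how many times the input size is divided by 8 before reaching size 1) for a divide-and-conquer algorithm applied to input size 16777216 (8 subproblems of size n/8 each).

For divide and conquer with division factor 8:

Problem sizes at each level:
Level 0: 16777216
Level 1: 2097152
Level 2: 262144
Level 3: 32768
Level 4: 4096
Level 5: 512
Level 6: 64
Level 7: 8
Level 8: 1

The root is level 0 and the size-1 base case is level 8 (the tree spans levels 0 through 8, i.e. 9 levels counting the root), so the depth is the number of divisions: log_8(16777216) = 8

The recursion tree depth is log_8(16777216) = 8. At each level, the problem size is divided by 8, so it takes 8 divisions to reduce to a base case of size 1. The algorithm makes 8 recursive calls at each level.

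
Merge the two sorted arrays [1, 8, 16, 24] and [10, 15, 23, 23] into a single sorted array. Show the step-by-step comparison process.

Merging process:

Compare 1 vs 10: take 1 from left. Merged: [1]
Compare 8 vs 10: take 8 from left. Merged: [1, 8]
Compare 16 vs 10: take 10 from right. Merged: [1, 8, 10]
Compare 16 vs 15: take 15 from right. Merged: [1, 8, 10, 15]
Compare 16 vs 23: take 16 from left. Merged: [1, 8, 10, 15, 16]
Compare 24 vs 23: take 23 from right. Merged: [1, 8, 10, 15, 16, 23]
Compare 24 vs 23: take 23 from right. Merged: [1, 8, 10, 15, 16, 23, 23]
Append remaining from left: [24]. Merged: [1, 8, 10, 15, 16, 23, 23, 24]

Final merged array: [1, 8, 10, 15, 16, 23, 23, 24]
Total comparisons: 7

The merged array is [1, 8, 10, 15, 16, 23, 23, 24], requiring 7 comparisons. The merge step runs in O(n) time where n is the total number of elements.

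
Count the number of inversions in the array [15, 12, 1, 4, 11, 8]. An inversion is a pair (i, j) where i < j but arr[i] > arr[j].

Finding inversions in [15, 12, 1, 4, 11, 8]:

(0, 1): arr[0]=15 > arr[1]=12
(0, 2): arr[0]=15 > arr[2]=1
(0, 3): arr[0]=15 > arr[3]=4
(0, 4): arr[0]=15 > arr[4]=11
(0, 5): arr[0]=15 > arr[5]=8
(1, 2): arr[1]=12 > arr[2]=1
(1, 3): arr[1]=12 > arr[3]=4
(1, 4): arr[1]=12 > arr[4]=11
(1, 5): arr[1]=12 > arr[5]=8
(4, 5): arr[4]=11 > arr[5]=8

Total inversions: 10

The array has 10 inversion(s): (0,1), (0,2), (0,3), (0,4), (0,5), (1,2), (1,3), (1,4), (1,5), (4,5). Each pair (i,j) satisfies i < j and arr[i] > arr[j].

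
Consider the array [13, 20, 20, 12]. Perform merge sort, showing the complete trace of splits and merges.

Merge sort trace:

Split: [13, 20, 20, 12] -> [13, 20] and [20, 12]
  Split: [13, 20] -> [13] and [20]
  Merge: [13] + [20] -> [13, 20]
  Split: [20, 12] -> [20] and [12]
  Merge: [20] + [12] -> [12, 20]
Merge: [13, 20] + [12, 20] -> [12, 13, 20, 20]

Final sorted array: [12, 13, 20, 20]

The merge sort proceeds by recursively splitting the array and merging sorted halves.
After all merges, the sorted array is [12, 13, 20, 20].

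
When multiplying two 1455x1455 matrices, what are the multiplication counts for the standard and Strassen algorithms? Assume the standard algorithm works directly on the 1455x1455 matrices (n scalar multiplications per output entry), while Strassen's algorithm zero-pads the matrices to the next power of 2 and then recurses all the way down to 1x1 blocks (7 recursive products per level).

Matrix multiplication for 1455x1455 matrices:

Strassen's algorithm requires power-of-2 dimensions. Pad 1455x1455 to 2048x2048 (next power of 2).

Standard algorithm: 1455^3 = 3080271375 multiplications
Strassen's algorithm: 7^(log2(2048)) = 7^11 = 1977326743 multiplications
Savings: 3080271375 - 1977326743 = 1102944632 multiplications

Standard: 3080271375 multiplications (1455^3). Strassen: 1977326743 multiplications (7^11, after padding to 2048x2048). Strassen reduces 8 recursive multiplications to 7 at each level.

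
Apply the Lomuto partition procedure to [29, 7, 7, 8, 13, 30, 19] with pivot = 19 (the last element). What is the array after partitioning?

Lomuto partition with pivot = 19:

Initial array: [29, 7, 7, 8, 13, 30, 19]

arr[0]=29 > 19: no swap
arr[1]=7 <= 19: swap with position 0, array becomes [7, 29, 7, 8, 13, 30, 19]
arr[2]=7 <= 19: swap with position 1, array becomes [7, 7, 29, 8, 13, 30, 19]
arr[3]=8 <= 19: swap with position 2, array becomes [7, 7, 8, 29, 13, 30, 19]
arr[4]=13 <= 19: swap with position 3, array becomes [7, 7, 8, 13, 29, 30, 19]
arr[5]=30 > 19: no swap

Place pivot at position 4: [7, 7, 8, 13, 19, 30, 29]
Pivot position: 4

After partitioning with pivot 19, the array becomes [7, 7, 8, 13, 19, 30, 29]. The pivot is placed at index 4. All elements to the left of the pivot are <= 19, and all elements to the right are > 19.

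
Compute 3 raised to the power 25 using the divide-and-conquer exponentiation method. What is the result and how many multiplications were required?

Computing 3^25 by squaring (build up from 3^1; each line after the first costs one multiplication):

3^1 = 3
3^2 = (3^1)^2 = 3^2 = 9
3^3 = 3 * 3^2 = 3 * 9 = 27
3^6 = (3^3)^2 = 27^2 = 729
3^12 = (3^6)^2 = 729^2 = 531441
3^24 = (3^12)^2 = 531441^2 = 282429536481
3^25 = 3 * 3^24 = 3 * 282429536481 = 847288609443

Result: 847288609443
Multiplications needed: 6 (6 lines after 3^1)

3^25 = 847288609443. Using exponentiation by squaring, this requires 6 multiplications. The key idea: if the exponent is even, square the half-power; if odd, multiply by the base once.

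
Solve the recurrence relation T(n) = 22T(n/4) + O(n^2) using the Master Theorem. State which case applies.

Master Theorem for T(n) = 22T(n/4) + O(n^2):

a = 22, b = 4, c = 2
log_b(a) = log_4(22) = 2.2297

Case 1: c = 2 < log_4(22) = 2.2297
T(n) = O(n^(log_4 22))

For T(n) = 22T(n/4) + O(n^2): log_4(22) = 2.2297. This is Case 1 of the Master Theorem (c < log_b(a), work dominated by leaves), giving O(n^(log_4 22)).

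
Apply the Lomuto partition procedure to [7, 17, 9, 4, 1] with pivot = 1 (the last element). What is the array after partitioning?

Lomuto partition with pivot = 1:

Initial array: [7, 17, 9, 4, 1]

arr[0]=7 > 1: no swap
arr[1]=17 > 1: no swap
arr[2]=9 > 1: no swap
arr[3]=4 > 1: no swap

Place pivot at position 0: [1, 17, 9, 4, 7]
Pivot position: 0

After partitioning with pivot 1, the array becomes [1, 17, 9, 4, 7]. The pivot is placed at index 0. All elements to the left of the pivot are <= 1, and all elements to the right are > 1.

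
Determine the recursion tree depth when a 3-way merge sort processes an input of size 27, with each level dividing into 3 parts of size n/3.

For divide and conquer with division factor 3:

Problem sizes at each level:
Level 0: 27
Level 1: 9
Level 2: 3
Level 3: 1

The root is level 0 and the size-1 base case is level 3 (the tree spans levels 0 through 3, i.e. 4 levels counting the root), so the depth is the number of divisions: log_3(27) = 3

The recursion tree depth is log_3(27) = 3. At each level, the problem size is divided by 3, so it takes 3 divisions to reduce to a base case of size 1. The algorithm makes 3 recursive calls at each level.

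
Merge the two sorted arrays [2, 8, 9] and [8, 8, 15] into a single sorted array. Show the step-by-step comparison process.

Merging process:

Compare 2 vs 8: take 2 from left. Merged: [2]
Compare 8 vs 8: take 8 from left. Merged: [2, 8]
Compare 9 vs 8: take 8 from right. Merged: [2, 8, 8]
Compare 9 vs 8: take 8 from right. Merged: [2, 8, 8, 8]
Compare 9 vs 15: take 9 from left. Merged: [2, 8, 8, 8, 9]
Append remaining from right: [15]. Merged: [2, 8, 8, 8, 9, 15]

Final merged array: [2, 8, 8, 8, 9, 15]
Total comparisons: 5

The merged array is [2, 8, 8, 8, 9, 15], requiring 5 comparisons. The merge step runs in O(n) time where n is the total number of elements.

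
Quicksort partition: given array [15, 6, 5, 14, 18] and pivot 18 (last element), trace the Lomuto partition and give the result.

Lomuto partition with pivot = 18:

Initial array: [15, 6, 5, 14, 18]

arr[0]=15 <= 18: swap with position 0, array becomes [15, 6, 5, 14, 18]
arr[1]=6 <= 18: swap with position 1, array becomes [15, 6, 5, 14, 18]
arr[2]=5 <= 18: swap with position 2, array becomes [15, 6, 5, 14, 18]
arr[3]=14 <= 18: swap with position 3, array becomes [15, 6, 5, 14, 18]

Place pivot at position 4: [15, 6, 5, 14, 18]
Pivot position: 4

After partitioning with pivot 18, the array becomes [15, 6, 5, 14, 18]. The pivot is placed at index 4. All elements to the left of the pivot are <= 18, and all elements to the right are > 18.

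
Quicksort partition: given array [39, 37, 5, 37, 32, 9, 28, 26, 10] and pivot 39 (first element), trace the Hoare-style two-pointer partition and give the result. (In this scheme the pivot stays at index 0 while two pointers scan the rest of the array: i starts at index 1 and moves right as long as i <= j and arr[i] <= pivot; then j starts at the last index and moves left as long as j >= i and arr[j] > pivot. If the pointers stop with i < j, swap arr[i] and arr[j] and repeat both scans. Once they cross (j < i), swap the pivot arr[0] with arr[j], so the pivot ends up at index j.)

Hoare-style two-pointer partition with pivot = 39:

Initial array: [39, 37, 5, 37, 32, 9, 28, 26, 10]

Pointers start at i = 1, j = 8.
i ends at 9, j ends at 8: the pointers have crossed (j < i), so scanning stops.

Swap pivot arr[0] with arr[8] to place pivot at position 8: [10, 37, 5, 37, 32, 9, 28, 26, 39]
Pivot position: 8

After partitioning with pivot 39, the array becomes [10, 37, 5, 37, 32, 9, 28, 26, 39]. The pivot is placed at index 8. All elements to the left of the pivot are <= 39, and all elements to the right are > 39.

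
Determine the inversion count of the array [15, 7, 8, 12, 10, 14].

Finding inversions in [15, 7, 8, 12, 10, 14]:

(0, 1): arr[0]=15 > arr[1]=7
(0, 2): arr[0]=15 > arr[2]=8
(0, 3): arr[0]=15 > arr[3]=12
(0, 4): arr[0]=15 > arr[4]=10
(0, 5): arr[0]=15 > arr[5]=14
(3, 4): arr[3]=12 > arr[4]=10

Total inversions: 6

The array has 6 inversion(s): (0,1), (0,2), (0,3), (0,4), (0,5), (3,4). Each pair (i,j) satisfies i < j and arr[i] > arr[j].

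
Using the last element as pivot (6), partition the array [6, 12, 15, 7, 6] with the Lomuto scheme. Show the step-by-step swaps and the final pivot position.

Lomuto partition with pivot = 6:

Initial array: [6, 12, 15, 7, 6]

arr[0]=6 <= 6: swap with position 0, array becomes [6, 12, 15, 7, 6]
arr[1]=12 > 6: no swap
arr[2]=15 > 6: no swap
arr[3]=7 > 6: no swap

Place pivot at position 1: [6, 6, 15, 7, 12]
Pivot position: 1

After partitioning with pivot 6, the array becomes [6, 6, 15, 7, 12]. The pivot is placed at index 1. All elements to the left of the pivot are <= 6, and all elements to the right are > 6.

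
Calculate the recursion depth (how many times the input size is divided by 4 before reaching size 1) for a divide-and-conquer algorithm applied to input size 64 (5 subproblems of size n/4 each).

For divide and conquer with division factor 4:

Problem sizes at each level:
Level 0: 64
Level 1: 16
Level 2: 4
Level 3: 1

The root is level 0 and the size-1 base case is level 3 (the tree spans levels 0 through 3, i.e. 4 levels counting the root), so the depth is the number of divisions: log_4(64) = 3

The recursion tree depth is log_4(64) = 3. At each level, the problem size is divided by 4, so it takes 3 divisions to reduce to a base case of size 1. The algorithm makes 5 recursive calls at each level.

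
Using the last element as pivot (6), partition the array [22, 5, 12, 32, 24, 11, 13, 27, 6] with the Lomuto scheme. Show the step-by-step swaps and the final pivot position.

Lomuto partition with pivot = 6:

Initial array: [22, 5, 12, 32, 24, 11, 13, 27, 6]

arr[0]=22 > 6: no swap
arr[1]=5 <= 6: swap with position 0, array becomes [5, 22, 12, 32, 24, 11, 13, 27, 6]
arr[2]=12 > 6: no swap
arr[3]=32 > 6: no swap
arr[4]=24 > 6: no swap
arr[5]=11 > 6: no swap
arr[6]=13 > 6: no swap
arr[7]=27 > 6: no swap

Place pivot at position 1: [5, 6, 12, 32, 24, 11, 13, 27, 22]
Pivot position: 1

After partitioning with pivot 6, the array becomes [5, 6, 12, 32, 24, 11, 13, 27, 22]. The pivot is placed at index 1. All elements to the left of the pivot are <= 6, and all elements to the right are > 6.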